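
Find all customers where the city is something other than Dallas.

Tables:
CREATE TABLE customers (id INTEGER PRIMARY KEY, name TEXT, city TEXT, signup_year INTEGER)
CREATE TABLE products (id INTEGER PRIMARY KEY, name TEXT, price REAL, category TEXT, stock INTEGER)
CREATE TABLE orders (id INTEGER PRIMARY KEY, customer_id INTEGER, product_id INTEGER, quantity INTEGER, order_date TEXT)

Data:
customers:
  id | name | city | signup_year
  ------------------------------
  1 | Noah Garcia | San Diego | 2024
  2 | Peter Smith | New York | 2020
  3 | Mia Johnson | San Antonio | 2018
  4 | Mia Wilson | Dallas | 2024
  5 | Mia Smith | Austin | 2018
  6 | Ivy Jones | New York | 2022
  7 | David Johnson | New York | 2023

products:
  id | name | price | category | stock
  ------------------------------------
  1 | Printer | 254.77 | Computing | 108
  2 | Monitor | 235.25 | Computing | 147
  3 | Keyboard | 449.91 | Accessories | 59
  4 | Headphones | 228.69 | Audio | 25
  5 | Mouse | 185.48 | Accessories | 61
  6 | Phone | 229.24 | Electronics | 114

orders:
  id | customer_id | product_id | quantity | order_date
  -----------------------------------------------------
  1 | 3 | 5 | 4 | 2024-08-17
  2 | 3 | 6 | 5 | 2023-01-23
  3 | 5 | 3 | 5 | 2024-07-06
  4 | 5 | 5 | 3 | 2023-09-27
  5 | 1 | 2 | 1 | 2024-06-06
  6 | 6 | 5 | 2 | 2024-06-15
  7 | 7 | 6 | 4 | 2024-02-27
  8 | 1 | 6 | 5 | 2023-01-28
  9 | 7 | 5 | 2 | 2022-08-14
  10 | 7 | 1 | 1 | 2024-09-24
SELECT name, city FROM customers WHERE city <> 'Dallas'

Execution result:
name | city
Noah Garcia | San Diego
Peter Smith | New York
Mia Johnson | San Antonio
Mia Smith | Austin
Ivy Jones | New York
David Johnson | New York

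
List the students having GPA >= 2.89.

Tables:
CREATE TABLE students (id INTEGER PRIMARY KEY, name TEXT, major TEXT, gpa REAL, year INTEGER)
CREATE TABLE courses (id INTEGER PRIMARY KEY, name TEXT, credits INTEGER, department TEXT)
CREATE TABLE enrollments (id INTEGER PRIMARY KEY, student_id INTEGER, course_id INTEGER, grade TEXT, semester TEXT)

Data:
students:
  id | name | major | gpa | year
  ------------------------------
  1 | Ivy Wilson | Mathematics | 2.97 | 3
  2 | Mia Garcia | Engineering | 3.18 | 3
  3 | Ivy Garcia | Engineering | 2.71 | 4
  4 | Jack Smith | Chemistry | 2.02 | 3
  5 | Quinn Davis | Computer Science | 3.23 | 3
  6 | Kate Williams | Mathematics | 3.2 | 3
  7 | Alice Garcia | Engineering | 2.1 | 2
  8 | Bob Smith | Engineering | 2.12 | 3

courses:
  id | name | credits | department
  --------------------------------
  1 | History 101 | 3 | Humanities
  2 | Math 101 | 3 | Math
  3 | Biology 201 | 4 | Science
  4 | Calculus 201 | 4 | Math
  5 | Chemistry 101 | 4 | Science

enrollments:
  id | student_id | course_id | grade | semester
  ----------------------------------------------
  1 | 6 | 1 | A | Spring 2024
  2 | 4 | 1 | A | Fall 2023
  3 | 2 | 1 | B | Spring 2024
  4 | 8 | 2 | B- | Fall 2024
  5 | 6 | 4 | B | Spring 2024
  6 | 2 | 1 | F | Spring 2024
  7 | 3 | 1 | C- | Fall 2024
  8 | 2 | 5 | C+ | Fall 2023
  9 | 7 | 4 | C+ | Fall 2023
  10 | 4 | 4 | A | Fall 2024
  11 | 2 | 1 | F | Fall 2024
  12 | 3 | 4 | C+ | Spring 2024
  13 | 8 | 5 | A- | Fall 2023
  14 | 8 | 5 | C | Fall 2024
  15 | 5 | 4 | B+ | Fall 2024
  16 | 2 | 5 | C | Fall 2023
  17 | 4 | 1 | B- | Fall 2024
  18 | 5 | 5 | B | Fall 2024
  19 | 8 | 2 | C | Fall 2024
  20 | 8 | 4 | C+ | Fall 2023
SELECT name, gpa FROM students WHERE gpa >= 2.89

Execution result:
name | gpa
Ivy Wilson | 2.97
Mia Garcia | 3.18
Quinn Davis | 3.23
Kate Williams | 3.20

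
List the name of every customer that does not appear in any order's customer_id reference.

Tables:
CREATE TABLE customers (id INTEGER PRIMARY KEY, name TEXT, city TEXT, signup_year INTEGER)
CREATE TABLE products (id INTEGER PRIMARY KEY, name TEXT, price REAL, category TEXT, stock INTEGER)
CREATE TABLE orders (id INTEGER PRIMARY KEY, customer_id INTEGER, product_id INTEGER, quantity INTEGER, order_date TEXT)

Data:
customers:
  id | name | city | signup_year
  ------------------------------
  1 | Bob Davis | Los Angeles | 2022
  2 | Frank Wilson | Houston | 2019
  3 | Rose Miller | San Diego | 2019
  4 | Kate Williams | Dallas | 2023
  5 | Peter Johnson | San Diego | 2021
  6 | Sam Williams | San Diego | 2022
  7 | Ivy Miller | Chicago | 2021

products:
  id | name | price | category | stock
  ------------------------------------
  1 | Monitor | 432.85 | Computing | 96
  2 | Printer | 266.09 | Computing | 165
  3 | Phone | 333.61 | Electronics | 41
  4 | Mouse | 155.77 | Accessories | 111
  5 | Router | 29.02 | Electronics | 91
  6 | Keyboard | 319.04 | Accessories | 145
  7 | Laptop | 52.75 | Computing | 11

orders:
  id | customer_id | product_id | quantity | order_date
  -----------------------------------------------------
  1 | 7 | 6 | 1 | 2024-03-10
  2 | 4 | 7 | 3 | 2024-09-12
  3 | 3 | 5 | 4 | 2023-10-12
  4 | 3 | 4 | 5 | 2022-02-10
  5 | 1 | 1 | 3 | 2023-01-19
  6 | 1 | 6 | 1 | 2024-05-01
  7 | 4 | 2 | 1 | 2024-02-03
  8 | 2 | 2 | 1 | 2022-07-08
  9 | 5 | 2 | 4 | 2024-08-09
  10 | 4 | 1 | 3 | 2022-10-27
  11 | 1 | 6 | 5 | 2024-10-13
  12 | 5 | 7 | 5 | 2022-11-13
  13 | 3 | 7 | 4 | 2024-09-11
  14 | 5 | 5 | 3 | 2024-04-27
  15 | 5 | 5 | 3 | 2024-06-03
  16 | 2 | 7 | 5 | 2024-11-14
SELECT p.name FROM customers p LEFT JOIN orders c ON c.customer_id = p.id WHERE c.id IS NULL

Execution result:
Sam Williams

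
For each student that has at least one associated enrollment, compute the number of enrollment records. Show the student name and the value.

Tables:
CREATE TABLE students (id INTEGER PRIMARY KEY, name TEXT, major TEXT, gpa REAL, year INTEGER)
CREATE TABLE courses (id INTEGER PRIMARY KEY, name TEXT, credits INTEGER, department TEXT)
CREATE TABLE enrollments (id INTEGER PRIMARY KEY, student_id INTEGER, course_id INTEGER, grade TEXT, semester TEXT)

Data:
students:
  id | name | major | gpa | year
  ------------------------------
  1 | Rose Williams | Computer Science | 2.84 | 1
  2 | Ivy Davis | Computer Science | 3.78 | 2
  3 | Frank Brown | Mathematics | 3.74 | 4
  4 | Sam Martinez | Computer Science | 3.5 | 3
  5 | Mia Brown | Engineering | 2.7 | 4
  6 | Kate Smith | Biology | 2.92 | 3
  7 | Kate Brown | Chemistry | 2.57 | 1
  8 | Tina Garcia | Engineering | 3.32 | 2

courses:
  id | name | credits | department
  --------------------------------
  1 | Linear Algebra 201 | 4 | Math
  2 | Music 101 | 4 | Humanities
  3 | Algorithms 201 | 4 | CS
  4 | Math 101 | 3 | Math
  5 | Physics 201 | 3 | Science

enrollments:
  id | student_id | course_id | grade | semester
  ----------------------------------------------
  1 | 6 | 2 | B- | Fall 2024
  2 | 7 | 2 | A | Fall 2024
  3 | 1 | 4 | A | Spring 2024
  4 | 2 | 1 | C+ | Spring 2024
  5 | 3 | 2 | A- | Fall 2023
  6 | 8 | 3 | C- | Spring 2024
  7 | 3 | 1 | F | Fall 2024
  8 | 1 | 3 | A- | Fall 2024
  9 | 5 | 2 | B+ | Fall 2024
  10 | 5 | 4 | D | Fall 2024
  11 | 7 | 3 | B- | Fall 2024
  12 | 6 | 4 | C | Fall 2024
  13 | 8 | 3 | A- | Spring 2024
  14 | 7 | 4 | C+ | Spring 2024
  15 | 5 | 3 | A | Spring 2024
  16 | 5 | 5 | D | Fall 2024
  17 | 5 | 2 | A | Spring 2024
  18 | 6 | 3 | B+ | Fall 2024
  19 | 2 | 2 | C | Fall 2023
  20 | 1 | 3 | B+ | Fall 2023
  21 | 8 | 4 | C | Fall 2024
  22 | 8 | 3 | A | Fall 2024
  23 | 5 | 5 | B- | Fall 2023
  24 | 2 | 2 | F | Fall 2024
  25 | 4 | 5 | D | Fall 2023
SELECT p.name, COUNT(*) AS n FROM enrollments c JOIN students p ON c.student_id = p.id GROUP BY p.id, p.name

Execution result:
name | n
Rose Williams | 3
Ivy Davis | 3
Frank Brown | 2
Sam Martinez | 1
Mia Brown | 6
Kate Smith | 3
Kate Brown | 3
Tina Garcia | 4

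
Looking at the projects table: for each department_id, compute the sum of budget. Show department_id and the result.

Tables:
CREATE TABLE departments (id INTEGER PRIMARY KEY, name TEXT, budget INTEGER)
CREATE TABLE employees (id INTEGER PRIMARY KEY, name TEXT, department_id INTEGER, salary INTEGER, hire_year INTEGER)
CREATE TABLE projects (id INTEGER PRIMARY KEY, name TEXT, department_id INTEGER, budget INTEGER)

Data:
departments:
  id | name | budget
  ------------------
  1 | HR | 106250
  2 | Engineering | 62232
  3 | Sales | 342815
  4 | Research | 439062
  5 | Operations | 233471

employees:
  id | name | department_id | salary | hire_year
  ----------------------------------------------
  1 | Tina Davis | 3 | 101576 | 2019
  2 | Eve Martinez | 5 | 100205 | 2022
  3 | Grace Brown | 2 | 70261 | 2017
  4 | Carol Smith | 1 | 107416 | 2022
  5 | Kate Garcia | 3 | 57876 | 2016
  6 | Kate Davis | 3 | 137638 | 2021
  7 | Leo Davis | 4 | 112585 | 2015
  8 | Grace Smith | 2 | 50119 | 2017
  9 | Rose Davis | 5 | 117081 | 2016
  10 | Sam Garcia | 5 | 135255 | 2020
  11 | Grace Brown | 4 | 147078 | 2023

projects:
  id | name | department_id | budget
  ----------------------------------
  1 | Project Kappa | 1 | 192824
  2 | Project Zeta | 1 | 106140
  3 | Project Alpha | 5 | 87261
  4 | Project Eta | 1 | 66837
SELECT department_id, SUM(budget) AS sum_budget FROM projects GROUP BY department_id

Execution result:
department_id | sum_budget
1 | 365801
5 | 87261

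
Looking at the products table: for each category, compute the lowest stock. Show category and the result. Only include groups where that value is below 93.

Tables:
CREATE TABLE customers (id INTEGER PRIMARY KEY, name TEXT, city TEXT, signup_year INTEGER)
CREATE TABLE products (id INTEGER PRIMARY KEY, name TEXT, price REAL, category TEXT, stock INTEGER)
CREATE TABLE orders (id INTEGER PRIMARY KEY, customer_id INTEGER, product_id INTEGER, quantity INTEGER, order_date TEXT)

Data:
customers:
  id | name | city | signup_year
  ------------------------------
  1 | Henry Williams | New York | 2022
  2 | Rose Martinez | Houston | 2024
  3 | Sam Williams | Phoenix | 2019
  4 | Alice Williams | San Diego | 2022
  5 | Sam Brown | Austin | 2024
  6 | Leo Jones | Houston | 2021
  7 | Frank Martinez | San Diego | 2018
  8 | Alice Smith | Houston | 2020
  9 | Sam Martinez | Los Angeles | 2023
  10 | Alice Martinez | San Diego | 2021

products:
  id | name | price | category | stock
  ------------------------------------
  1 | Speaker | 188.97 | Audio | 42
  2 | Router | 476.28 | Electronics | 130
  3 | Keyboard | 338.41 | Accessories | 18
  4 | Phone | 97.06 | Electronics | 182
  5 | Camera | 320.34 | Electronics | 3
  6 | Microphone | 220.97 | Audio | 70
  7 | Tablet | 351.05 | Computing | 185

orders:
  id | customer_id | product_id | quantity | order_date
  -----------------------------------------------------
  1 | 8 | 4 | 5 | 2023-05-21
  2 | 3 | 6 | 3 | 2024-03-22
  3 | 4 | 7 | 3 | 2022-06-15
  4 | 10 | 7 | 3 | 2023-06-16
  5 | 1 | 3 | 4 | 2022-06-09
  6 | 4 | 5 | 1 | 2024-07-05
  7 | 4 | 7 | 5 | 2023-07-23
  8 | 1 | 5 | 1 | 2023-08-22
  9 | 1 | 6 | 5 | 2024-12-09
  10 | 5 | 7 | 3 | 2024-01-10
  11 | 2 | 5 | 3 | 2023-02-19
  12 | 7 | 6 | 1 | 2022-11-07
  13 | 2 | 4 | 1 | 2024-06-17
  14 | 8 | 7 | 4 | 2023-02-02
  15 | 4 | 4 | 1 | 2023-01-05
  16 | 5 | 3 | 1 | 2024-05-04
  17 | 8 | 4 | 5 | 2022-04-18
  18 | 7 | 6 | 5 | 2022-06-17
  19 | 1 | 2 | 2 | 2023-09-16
SELECT category, MIN(stock) AS min_stock FROM products GROUP BY category HAVING MIN(stock) < 93

Execution result:
category | min_stock
Accessories | 18
Audio | 42
Electronics | 3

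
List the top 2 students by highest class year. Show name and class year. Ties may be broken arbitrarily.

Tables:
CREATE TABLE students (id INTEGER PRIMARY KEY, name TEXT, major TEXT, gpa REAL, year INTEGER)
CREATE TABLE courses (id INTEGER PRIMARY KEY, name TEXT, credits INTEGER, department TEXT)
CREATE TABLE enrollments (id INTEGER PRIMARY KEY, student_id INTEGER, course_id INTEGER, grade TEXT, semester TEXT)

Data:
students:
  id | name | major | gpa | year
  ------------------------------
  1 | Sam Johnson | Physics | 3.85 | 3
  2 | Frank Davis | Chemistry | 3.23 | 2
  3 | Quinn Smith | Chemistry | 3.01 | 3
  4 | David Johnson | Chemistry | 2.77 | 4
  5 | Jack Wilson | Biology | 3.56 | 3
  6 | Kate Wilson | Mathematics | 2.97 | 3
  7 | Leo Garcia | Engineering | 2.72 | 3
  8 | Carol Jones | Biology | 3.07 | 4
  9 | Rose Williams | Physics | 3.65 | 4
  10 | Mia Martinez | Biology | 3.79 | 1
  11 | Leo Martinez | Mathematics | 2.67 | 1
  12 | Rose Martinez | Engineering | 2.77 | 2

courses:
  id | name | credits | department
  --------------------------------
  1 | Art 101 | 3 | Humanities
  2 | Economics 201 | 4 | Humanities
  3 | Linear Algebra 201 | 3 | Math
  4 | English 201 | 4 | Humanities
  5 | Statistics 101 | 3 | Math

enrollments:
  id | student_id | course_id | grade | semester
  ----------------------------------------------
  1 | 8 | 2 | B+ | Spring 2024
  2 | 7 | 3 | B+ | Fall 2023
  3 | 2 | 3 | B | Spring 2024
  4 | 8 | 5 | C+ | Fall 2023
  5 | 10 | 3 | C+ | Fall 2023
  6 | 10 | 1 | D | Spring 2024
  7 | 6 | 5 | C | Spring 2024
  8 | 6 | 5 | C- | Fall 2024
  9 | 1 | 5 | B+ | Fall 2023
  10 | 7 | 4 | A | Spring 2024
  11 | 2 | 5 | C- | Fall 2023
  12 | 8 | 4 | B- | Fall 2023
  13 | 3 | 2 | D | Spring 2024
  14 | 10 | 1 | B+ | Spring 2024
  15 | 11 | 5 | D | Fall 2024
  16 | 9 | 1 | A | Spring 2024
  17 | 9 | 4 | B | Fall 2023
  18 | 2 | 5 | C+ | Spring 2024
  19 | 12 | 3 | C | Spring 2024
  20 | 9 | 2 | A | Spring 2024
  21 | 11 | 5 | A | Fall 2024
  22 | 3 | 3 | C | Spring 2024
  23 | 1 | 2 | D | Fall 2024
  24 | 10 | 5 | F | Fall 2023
SELECT name, year FROM students ORDER BY year DESC LIMIT 2

Execution result:
name | year
David Johnson | 4
Carol Jones | 4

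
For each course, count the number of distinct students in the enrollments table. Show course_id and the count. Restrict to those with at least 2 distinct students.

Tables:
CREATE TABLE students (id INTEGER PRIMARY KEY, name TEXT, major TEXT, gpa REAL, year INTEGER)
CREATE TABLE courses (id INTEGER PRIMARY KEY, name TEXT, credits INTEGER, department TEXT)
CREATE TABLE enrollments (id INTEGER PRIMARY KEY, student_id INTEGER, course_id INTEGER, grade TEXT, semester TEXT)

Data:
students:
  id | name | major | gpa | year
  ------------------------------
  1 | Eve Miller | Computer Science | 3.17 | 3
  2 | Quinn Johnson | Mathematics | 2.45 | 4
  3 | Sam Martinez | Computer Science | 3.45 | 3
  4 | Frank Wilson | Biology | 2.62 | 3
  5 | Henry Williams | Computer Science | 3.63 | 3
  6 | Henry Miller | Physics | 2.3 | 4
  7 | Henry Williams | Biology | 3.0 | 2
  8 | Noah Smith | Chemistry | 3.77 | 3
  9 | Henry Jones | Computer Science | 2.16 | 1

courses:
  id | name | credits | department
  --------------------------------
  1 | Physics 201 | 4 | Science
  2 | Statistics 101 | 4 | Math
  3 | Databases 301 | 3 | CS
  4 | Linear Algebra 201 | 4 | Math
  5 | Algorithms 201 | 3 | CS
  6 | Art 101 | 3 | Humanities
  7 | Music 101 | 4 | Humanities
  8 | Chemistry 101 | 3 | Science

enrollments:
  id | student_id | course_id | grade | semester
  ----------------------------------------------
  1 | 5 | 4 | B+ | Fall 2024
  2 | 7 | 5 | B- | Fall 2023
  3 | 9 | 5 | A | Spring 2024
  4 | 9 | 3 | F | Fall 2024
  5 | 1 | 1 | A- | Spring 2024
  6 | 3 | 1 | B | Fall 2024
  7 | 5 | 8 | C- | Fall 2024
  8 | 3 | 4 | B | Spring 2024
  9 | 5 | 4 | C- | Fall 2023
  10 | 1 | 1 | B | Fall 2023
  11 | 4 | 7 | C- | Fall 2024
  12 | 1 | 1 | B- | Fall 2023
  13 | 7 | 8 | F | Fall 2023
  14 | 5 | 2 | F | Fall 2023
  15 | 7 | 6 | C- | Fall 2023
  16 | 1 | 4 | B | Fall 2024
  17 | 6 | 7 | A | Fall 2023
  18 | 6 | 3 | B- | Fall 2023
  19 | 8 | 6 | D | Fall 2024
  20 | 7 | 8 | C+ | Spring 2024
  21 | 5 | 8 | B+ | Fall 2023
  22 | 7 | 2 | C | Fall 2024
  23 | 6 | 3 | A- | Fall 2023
SELECT course_id, COUNT(DISTINCT student_id) AS distinct_student_count FROM enrollments GROUP BY course_id HAVING COUNT(DISTINCT student_id) >= 2

Execution result:
course_id | distinct_student_count
1 | 2
2 | 2
3 | 2
4 | 3
5 | 2
6 | 2
7 | 2
8 | 2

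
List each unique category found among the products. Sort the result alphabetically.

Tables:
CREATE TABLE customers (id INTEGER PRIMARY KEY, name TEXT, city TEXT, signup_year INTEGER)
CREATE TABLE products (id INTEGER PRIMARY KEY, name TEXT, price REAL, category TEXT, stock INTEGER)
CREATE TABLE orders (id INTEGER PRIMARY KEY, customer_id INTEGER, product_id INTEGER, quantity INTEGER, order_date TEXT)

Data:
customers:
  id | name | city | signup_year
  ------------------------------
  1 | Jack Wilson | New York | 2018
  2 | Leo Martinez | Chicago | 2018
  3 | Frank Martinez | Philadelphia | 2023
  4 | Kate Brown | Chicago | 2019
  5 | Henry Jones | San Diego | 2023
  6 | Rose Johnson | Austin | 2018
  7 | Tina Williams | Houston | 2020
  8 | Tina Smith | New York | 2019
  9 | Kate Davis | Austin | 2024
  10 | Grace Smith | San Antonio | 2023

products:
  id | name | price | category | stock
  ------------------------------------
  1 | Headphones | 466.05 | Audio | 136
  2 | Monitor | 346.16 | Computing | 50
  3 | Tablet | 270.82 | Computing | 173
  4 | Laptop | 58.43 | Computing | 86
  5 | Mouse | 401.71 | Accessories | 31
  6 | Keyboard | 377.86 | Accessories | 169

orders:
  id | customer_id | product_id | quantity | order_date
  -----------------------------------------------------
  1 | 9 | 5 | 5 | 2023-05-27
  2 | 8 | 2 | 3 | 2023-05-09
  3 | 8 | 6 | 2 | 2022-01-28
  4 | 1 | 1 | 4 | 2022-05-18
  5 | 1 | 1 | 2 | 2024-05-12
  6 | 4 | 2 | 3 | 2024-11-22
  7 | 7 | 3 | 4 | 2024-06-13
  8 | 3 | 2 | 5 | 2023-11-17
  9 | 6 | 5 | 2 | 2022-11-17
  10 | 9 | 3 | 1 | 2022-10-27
SELECT DISTINCT category FROM products ORDER BY category

Execution result:
category
Accessories
Audio
Computing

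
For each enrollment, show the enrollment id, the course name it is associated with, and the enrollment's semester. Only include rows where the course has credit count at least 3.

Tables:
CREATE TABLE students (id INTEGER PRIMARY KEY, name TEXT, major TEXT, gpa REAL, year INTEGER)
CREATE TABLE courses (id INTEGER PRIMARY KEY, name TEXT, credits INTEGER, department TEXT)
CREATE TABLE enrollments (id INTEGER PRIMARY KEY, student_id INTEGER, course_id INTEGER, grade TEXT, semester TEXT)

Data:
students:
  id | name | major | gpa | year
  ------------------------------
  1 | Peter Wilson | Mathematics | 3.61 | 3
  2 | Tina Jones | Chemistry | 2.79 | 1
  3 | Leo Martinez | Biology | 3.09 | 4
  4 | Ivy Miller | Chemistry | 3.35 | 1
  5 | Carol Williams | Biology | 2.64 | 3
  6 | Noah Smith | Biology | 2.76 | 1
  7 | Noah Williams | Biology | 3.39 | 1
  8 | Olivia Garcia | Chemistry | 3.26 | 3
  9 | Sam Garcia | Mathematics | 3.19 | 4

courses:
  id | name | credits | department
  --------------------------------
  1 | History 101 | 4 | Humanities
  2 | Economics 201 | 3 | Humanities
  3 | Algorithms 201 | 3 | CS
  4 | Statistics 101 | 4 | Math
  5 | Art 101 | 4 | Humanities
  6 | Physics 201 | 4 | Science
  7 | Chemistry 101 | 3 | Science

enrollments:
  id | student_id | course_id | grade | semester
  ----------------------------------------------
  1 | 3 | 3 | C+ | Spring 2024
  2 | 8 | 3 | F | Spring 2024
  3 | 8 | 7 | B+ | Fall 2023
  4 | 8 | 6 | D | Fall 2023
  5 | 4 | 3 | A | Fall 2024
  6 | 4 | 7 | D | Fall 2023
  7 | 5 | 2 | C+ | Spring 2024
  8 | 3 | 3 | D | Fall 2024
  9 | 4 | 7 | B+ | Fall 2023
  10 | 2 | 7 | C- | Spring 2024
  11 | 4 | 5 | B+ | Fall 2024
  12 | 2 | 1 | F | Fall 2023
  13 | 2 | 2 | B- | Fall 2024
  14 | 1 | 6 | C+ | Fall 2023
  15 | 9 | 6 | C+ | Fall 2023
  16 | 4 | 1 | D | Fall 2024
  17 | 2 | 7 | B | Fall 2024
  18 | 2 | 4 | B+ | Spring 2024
SELECT c.id, p.name AS course, c.semester FROM enrollments c JOIN courses p ON c.course_id = p.id WHERE p.credits >= 3

Execution result:
id | course | semester
1 | Algorithms 201 | Spring 2024
2 | Algorithms 201 | Spring 2024
3 | Chemistry 101 | Fall 2023
4 | Physics 201 | Fall 2023
5 | Algorithms 201 | Fall 2024
6 | Chemistry 101 | Fall 2023
7 | Economics 201 | Spring 2024
8 | Algorithms 201 | Fall 2024
9 | Chemistry 101 | Fall 2023
10 | Chemistry 101 | Spring 2024
11 | Art 101 | Fall 2024
12 | History 101 | Fall 2023
13 | Economics 201 | Fall 2024
14 | Physics 201 | Fall 2023
15 | Physics 201 | Fall 2023
16 | History 101 | Fall 2024
17 | Chemistry 101 | Fall 2024
18 | Statistics 101 | Spring 2024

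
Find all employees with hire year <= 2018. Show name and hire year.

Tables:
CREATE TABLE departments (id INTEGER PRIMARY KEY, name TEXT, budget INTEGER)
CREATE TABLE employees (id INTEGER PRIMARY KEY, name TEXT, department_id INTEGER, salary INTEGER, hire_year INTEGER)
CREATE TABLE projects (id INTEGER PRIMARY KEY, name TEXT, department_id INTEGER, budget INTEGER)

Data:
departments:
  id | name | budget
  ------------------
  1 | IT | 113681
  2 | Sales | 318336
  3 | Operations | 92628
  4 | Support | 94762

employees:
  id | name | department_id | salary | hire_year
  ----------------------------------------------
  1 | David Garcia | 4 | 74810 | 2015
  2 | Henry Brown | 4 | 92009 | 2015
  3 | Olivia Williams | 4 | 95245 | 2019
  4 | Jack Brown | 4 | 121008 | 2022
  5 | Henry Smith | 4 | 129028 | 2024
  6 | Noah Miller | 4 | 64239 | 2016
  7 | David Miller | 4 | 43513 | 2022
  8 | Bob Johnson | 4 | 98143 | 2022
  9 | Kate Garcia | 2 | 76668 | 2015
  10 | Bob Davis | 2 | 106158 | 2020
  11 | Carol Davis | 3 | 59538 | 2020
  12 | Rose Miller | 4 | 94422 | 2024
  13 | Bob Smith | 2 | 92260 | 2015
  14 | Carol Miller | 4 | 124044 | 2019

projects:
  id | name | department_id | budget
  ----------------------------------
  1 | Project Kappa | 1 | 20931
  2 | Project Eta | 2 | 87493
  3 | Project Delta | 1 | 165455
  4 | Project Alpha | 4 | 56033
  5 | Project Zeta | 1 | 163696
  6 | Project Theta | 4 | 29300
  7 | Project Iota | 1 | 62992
SELECT name, hire_year FROM employees WHERE hire_year <= 2018

Execution result:
name | hire_year
David Garcia | 2015
Henry Brown | 2015
Noah Miller | 2016
Kate Garcia | 2015
Bob Smith | 2015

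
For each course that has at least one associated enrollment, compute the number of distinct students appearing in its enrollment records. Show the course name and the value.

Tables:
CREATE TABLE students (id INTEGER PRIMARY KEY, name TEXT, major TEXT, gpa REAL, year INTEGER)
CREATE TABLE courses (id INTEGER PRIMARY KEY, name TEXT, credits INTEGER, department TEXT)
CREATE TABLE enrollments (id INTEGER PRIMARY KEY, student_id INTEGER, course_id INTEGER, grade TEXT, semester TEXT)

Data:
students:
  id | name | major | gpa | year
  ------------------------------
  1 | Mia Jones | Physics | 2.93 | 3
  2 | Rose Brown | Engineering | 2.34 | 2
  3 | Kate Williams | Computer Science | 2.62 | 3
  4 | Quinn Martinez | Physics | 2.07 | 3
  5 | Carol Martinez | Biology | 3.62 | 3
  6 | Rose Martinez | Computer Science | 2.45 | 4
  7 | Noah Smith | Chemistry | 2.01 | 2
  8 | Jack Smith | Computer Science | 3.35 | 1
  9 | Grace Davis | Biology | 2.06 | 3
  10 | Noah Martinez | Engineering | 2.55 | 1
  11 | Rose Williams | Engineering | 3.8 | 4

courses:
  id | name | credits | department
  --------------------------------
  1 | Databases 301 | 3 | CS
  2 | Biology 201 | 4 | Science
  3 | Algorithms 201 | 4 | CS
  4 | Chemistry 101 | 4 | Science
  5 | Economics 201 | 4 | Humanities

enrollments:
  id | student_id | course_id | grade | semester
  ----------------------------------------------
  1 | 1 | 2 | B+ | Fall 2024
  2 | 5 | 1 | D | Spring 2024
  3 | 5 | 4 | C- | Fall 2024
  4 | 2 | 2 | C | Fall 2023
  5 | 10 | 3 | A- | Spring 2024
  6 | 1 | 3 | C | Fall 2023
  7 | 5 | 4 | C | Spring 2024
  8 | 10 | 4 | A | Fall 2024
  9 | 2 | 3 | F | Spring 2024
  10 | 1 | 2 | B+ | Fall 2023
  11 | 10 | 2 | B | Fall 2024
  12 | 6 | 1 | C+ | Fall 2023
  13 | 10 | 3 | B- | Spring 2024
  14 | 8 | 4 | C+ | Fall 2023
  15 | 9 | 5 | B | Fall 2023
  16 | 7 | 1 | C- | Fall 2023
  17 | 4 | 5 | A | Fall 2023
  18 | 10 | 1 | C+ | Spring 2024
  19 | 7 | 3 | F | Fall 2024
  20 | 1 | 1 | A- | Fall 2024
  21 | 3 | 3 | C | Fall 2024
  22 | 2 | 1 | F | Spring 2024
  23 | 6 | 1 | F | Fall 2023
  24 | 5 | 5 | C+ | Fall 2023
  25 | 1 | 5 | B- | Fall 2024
SELECT p.name, COUNT(DISTINCT c.student_id) AS distinct_student_count FROM enrollments c JOIN courses p ON c.course_id = p.id GROUP BY p.id, p.name

Execution result:
name | distinct_student_count
Databases 301 | 6
Biology 201 | 3
Algorithms 201 | 5
Chemistry 101 | 3
Economics 201 | 4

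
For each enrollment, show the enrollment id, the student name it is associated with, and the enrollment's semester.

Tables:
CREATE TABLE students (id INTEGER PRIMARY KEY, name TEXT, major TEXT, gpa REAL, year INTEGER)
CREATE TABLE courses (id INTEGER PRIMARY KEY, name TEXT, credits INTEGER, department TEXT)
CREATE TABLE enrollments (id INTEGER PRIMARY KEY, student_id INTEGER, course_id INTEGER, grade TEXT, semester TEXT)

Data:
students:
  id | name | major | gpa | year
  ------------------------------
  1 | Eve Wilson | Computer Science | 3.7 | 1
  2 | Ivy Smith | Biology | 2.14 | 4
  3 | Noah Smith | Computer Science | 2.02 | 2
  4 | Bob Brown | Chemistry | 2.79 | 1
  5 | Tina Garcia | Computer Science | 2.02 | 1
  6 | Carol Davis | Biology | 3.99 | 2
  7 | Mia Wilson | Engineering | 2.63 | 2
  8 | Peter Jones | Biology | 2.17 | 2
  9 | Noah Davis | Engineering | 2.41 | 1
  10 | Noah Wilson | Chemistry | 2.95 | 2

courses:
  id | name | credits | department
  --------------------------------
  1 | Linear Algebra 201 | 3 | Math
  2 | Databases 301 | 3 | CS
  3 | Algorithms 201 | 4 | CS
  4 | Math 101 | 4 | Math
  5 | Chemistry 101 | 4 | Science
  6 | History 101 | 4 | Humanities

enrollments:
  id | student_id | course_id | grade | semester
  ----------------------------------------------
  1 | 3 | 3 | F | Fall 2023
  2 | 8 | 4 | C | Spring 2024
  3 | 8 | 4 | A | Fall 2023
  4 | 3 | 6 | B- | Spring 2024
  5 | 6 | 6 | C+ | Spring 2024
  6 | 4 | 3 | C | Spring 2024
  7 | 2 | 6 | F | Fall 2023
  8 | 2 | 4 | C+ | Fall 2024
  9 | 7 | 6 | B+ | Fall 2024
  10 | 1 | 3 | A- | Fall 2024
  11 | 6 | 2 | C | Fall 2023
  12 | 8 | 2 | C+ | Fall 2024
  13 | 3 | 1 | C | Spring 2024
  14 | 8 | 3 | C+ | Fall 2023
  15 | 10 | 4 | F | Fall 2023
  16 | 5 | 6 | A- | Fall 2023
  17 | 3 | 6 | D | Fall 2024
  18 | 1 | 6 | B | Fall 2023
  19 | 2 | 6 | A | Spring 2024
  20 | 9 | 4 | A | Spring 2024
SELECT c.id, p.name AS student, c.semester FROM enrollments c JOIN students p ON c.student_id = p.id

Execution result:
id | student | semester
1 | Noah Smith | Fall 2023
2 | Peter Jones | Spring 2024
3 | Peter Jones | Fall 2023
4 | Noah Smith | Spring 2024
5 | Carol Davis | Spring 2024
6 | Bob Brown | Spring 2024
7 | Ivy Smith | Fall 2023
8 | Ivy Smith | Fall 2024
9 | Mia Wilson | Fall 2024
10 | Eve Wilson | Fall 2024
11 | Carol Davis | Fall 2023
12 | Peter Jones | Fall 2024
13 | Noah Smith | Spring 2024
14 | Peter Jones | Fall 2023
15 | Noah Wilson | Fall 2023
16 | Tina Garcia | Fall 2023
17 | Noah Smith | Fall 2024
18 | Eve Wilson | Fall 2023
19 | Ivy Smith | Spring 2024
20 | Noah Davis | Spring 2024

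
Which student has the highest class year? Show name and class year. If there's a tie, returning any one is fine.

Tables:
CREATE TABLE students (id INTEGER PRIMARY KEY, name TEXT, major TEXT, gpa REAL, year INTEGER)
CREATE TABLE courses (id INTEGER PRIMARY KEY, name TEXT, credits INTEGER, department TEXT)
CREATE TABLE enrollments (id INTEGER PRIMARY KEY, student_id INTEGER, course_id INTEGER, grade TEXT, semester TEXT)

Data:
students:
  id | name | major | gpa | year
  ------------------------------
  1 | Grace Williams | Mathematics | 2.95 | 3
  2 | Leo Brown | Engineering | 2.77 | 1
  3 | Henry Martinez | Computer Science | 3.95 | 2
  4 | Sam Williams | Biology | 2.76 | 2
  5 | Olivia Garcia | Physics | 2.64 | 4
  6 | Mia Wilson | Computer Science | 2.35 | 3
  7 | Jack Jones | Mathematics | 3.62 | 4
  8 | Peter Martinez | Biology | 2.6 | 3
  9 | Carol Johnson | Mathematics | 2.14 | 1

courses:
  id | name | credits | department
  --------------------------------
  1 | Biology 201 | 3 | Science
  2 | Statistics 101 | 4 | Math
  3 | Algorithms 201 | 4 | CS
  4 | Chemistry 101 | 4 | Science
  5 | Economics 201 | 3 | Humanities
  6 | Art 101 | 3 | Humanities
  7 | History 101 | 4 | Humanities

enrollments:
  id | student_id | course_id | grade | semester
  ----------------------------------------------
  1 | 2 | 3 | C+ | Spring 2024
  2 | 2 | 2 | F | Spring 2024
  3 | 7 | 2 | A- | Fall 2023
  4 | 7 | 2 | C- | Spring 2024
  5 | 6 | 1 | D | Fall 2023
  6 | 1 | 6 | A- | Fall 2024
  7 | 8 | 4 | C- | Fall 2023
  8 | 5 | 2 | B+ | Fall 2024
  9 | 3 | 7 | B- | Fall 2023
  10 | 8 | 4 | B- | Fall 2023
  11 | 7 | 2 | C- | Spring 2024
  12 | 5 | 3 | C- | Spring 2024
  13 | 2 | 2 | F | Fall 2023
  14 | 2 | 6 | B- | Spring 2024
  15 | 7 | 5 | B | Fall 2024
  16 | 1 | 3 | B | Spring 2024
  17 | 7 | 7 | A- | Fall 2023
SELECT name, year FROM students ORDER BY year DESC LIMIT 1

Execution result:
name | year
Olivia Garcia | 4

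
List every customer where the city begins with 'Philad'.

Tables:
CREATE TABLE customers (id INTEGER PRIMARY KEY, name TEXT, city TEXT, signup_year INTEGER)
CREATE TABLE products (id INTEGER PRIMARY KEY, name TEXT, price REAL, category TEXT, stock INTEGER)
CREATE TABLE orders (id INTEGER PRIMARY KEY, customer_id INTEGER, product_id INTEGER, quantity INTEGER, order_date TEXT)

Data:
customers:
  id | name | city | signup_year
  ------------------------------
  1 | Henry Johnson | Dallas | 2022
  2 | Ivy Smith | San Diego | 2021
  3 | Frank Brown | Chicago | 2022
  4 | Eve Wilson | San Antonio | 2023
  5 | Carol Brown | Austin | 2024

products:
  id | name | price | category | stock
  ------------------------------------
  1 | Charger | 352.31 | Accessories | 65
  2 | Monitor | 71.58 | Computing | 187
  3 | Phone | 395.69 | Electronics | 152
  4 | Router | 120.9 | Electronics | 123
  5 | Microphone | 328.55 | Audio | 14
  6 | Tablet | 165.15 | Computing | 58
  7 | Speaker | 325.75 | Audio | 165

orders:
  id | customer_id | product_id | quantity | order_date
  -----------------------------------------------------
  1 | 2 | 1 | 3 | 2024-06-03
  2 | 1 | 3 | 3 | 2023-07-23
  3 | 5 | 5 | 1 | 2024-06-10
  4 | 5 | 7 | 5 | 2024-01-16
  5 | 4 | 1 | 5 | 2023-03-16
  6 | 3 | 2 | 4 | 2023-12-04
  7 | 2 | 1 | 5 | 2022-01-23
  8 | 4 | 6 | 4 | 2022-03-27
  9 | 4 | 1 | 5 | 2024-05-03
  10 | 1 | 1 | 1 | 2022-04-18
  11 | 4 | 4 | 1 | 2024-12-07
SELECT name, city FROM customers WHERE city LIKE 'Philad%'

Execution result:
(no rows)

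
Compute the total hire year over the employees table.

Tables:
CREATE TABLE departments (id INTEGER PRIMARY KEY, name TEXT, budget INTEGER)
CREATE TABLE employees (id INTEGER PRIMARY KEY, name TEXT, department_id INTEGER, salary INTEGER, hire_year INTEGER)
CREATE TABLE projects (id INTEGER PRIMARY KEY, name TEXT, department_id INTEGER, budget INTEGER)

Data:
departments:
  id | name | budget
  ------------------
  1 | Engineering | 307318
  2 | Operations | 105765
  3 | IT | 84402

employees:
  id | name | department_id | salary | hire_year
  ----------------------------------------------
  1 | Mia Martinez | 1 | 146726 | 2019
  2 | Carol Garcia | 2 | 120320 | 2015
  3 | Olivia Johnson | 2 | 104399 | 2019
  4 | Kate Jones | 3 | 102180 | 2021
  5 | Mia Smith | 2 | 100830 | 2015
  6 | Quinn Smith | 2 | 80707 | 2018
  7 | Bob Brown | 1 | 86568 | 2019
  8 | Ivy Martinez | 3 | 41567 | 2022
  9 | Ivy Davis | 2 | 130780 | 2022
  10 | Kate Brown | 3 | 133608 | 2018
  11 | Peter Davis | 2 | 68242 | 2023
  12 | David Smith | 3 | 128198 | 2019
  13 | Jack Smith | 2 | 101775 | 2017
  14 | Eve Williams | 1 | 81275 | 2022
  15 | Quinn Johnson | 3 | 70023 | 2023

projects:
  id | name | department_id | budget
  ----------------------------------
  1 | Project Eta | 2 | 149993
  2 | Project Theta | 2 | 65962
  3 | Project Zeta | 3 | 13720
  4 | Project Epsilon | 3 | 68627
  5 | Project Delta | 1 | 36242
SELECT SUM(hire_year) FROM employees

Execution result:
30292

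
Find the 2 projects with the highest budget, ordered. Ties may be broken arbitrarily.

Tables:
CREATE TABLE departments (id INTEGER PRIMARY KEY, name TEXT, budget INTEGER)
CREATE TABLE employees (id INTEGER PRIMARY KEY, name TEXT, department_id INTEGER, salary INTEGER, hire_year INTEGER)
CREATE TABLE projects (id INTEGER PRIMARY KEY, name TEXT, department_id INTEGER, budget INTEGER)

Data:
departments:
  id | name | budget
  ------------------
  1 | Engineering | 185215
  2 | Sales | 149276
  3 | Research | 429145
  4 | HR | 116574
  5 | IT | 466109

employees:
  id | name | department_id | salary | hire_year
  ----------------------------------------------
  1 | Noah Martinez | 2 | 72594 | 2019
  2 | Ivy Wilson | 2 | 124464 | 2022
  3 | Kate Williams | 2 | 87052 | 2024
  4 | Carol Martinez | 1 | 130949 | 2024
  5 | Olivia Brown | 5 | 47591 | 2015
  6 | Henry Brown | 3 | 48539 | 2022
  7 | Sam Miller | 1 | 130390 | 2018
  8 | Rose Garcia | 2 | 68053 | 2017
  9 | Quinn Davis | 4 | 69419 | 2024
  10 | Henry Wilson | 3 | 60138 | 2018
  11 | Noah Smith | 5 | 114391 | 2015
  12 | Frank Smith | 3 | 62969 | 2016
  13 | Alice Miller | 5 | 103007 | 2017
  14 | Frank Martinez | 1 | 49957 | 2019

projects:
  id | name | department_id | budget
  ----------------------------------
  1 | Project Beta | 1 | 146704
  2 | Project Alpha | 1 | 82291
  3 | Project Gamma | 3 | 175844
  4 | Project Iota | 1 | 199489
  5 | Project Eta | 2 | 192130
SELECT name, budget FROM projects ORDER BY budget DESC LIMIT 2

Execution result:
name | budget
Project Iota | 199489
Project Eta | 192130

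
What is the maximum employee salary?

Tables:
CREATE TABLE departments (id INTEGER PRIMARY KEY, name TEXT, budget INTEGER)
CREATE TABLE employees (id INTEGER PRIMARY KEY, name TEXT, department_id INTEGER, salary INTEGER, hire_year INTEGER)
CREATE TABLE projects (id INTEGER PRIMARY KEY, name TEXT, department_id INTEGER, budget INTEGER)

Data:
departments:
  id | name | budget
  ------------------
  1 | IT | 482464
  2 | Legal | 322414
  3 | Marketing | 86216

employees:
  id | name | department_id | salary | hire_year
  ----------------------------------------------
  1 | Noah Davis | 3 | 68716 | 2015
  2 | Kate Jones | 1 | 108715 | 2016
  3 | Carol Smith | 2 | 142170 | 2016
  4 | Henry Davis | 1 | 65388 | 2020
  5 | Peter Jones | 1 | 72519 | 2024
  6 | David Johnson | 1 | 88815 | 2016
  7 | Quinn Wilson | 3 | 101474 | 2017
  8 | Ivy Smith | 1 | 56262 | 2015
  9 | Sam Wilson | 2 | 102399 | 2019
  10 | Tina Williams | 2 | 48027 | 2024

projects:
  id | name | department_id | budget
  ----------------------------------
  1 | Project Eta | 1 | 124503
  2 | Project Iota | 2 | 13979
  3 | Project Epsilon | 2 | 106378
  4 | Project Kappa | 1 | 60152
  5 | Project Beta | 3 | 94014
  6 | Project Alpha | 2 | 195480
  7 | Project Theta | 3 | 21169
SELECT MAX(salary) FROM employees

Execution result:
142170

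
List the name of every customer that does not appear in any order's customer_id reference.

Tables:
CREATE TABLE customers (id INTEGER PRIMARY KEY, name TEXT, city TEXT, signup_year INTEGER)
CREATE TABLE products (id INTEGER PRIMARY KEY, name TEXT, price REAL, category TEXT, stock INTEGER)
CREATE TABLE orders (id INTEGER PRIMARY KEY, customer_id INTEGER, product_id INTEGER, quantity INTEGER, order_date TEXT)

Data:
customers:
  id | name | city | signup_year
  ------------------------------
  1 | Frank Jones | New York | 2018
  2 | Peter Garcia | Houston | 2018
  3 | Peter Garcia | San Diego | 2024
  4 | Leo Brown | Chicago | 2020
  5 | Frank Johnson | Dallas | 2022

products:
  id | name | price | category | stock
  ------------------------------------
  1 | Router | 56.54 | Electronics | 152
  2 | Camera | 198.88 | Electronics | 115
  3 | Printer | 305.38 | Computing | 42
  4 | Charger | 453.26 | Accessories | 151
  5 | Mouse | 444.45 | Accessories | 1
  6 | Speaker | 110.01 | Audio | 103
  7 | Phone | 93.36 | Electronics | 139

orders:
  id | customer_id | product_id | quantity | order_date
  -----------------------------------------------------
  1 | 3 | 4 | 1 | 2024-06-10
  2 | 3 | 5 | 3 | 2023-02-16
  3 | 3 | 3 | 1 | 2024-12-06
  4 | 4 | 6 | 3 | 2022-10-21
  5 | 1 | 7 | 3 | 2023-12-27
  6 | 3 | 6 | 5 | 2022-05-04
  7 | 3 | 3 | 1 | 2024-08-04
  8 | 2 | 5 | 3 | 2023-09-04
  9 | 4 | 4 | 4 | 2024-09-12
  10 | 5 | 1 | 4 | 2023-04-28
SELECT p.name FROM customers p LEFT JOIN orders c ON c.customer_id = p.id WHERE c.id IS NULL

Execution result:
(no rows)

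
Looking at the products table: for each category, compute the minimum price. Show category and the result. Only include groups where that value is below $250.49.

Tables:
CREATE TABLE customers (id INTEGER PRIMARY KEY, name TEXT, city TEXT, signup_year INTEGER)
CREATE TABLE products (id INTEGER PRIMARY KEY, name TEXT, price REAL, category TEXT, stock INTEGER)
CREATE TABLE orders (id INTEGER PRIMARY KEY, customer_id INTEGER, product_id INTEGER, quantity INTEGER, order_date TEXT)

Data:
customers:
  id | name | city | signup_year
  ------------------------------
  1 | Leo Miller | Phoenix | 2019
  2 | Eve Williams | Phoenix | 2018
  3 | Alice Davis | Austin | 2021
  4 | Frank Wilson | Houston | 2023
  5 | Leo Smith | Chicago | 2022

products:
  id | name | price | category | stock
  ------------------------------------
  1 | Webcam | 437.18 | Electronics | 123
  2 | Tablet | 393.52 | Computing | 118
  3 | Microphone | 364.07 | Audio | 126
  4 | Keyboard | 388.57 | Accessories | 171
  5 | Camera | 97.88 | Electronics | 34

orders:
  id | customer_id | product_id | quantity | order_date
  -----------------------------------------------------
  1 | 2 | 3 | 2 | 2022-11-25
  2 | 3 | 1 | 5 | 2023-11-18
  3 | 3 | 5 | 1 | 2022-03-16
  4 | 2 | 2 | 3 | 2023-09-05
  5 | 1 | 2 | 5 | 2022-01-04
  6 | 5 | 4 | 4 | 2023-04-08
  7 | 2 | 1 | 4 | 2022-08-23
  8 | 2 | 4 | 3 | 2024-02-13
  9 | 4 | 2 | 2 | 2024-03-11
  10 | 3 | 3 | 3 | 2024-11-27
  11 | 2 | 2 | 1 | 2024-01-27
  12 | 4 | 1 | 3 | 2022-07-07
SELECT category, MIN(price) AS min_price FROM products GROUP BY category HAVING MIN(price) < 250.49

Execution result:
category | min_price
Electronics | 97.88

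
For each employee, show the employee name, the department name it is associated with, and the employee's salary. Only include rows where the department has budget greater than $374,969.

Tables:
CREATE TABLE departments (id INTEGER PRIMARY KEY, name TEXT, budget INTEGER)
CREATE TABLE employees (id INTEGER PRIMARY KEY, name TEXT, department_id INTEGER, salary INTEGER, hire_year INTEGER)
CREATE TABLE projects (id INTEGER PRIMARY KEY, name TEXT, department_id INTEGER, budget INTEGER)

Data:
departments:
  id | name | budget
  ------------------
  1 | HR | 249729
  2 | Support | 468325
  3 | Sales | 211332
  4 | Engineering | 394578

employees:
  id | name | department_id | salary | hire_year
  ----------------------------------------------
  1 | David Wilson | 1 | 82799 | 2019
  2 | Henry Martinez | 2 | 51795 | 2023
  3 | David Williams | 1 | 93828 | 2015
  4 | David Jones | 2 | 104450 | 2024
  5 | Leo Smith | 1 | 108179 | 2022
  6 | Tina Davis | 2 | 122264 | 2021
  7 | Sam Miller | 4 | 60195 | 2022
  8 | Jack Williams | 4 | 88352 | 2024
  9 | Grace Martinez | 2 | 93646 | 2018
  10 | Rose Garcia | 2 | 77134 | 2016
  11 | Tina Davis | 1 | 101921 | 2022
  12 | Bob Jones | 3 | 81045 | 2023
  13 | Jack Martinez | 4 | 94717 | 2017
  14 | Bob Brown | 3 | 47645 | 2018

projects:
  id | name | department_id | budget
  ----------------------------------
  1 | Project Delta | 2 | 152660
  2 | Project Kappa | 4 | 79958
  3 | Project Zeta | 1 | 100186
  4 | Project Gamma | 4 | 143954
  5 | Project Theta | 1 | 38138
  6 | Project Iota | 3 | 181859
SELECT c.name, p.name AS department, c.salary FROM employees c JOIN departments p ON c.department_id = p.id WHERE p.budget > 374969

Execution result:
name | department | salary
Henry Martinez | Support | 51795
David Jones | Support | 104450
Tina Davis | Support | 122264
Sam Miller | Engineering | 60195
Jack Williams | Engineering | 88352
Grace Martinez | Support | 93646
Rose Garcia | Support | 77134
Jack Martinez | Engineering | 94717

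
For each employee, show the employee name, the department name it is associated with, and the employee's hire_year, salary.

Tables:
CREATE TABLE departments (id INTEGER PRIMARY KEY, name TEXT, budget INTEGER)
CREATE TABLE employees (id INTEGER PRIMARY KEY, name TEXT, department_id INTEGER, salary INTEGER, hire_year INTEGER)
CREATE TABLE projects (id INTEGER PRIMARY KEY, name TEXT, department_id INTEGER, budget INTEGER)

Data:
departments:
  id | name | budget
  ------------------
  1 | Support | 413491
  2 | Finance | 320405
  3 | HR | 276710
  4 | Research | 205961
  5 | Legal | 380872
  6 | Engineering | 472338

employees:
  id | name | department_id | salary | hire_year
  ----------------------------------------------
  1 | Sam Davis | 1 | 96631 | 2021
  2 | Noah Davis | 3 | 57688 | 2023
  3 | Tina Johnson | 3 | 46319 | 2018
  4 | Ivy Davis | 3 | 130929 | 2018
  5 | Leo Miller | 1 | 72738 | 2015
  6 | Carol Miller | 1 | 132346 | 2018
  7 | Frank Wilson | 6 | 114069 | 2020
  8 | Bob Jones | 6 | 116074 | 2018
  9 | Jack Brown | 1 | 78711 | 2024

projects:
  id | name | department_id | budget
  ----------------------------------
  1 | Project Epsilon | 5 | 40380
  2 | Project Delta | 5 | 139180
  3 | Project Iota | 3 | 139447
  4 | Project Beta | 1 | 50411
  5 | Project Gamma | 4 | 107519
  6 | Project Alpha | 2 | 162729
SELECT c.name, p.name AS department, c.hire_year, c.salary FROM employees c JOIN departments p ON c.department_id = p.id

Execution result:
name | department | hire_year | salary
Sam Davis | Support | 2021 | 96631
Noah Davis | HR | 2023 | 57688
Tina Johnson | HR | 2018 | 46319
Ivy Davis | HR | 2018 | 130929
Leo Miller | Support | 2015 | 72738
Carol Miller | Support | 2018 | 132346
Frank Wilson | Engineering | 2020 | 114069
Bob Jones | Engineering | 2018 | 116074
Jack Brown | Support | 2024 | 78711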